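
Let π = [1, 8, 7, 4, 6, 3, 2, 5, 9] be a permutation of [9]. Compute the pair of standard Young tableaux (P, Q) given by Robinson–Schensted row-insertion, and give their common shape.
P = [1, 2, 5, 9] / [3, 6] / [4] / [7] / [8];  Q = [1, 2, 5, 9] / [3, 8] / [4] / [6] / [7];  common shape = (4, 2, 1, 1, 1)

Row-insert the values π_1, π_2, … into P one at a time, bumping the leftmost entry strictly greater than the inserted value down to the next row. The recording tableau Q records, in position (i, j), the step at which that cell was added to P.
  Insert 1 (step 1): P = [1];  Q = [1]
  Insert 8 (step 2): P = [1, 8];  Q = [1, 2]
  Insert 7 (step 3): P = [1, 7] / [8];  Q = [1, 2] / [3]
  Insert 4 (step 4): P = [1, 4] / [7] / [8];  Q = [1, 2] / [3] / [4]
  Insert 6 (step 5): P = [1, 4, 6] / [7] / [8];  Q = [1, 2, 5] / [3] / [4]
  Insert 3 (step 6): P = [1, 3, 6] / [4] / [7] / [8];  Q = [1, 2, 5] / [3] / [4] / [6]
  Insert 2 (step 7): P = [1, 2, 6] / [3] / [4] / [7] / [8];  Q = [1, 2, 5] / [3] / [4] / [6] / [7]
  Insert 5 (step 8): P = [1, 2, 5] / [3, 6] / [4] / [7] / [8];  Q = [1, 2, 5] / [3, 8] / [4] / [6] / [7]
  Insert 9 (step 9): P = [1, 2, 5, 9] / [3, 6] / [4] / [7] / [8];  Q = [1, 2, 5, 9] / [3, 8] / [4] / [6] / [7]
Final shape: (4, 2, 1, 1, 1).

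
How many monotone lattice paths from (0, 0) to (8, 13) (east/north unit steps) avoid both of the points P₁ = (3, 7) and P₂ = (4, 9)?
Number of paths = 123200

Inclusion–exclusion. Total paths: C(21, 8) = 203490. Through P₁: C(10, 3)·C(11, 5) = 55440. Through P₂: C(13, 4)·C(8, 4) = 50050. Since P₁ is strictly southwest of P₂, a monotone path through both must visit P₁ then P₂; paths through both = C(10, 3)·C(3, 1)·C(8, 4) = 25200. Avoid both = 203490 − 55440 − 50050 + 25200 = 123200.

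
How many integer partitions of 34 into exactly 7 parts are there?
p(34, 7 parts) = 1175

Partitions of n into exactly k parts are in bijection with partitions of n − k into at most k parts (subtract 1 from each part). So p(34, exactly 7) = p(27, parts ≤ 7). Computing via the recurrence p(m, j) = p(m, j−1) + p(m−j, j) gives 1175.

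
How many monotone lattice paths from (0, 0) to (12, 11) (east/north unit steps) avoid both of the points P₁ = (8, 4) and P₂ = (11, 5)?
Number of paths = 1172012

Inclusion–exclusion. Total paths: C(23, 12) = 1352078. Through P₁: C(12, 8)·C(11, 4) = 163350. Through P₂: C(16, 11)·C(7, 1) = 30576. Since P₁ is strictly southwest of P₂, a monotone path through both must visit P₁ then P₂; paths through both = C(12, 8)·C(4, 3)·C(7, 1) = 13860. Avoid both = 1352078 − 163350 − 30576 + 13860 = 1172012.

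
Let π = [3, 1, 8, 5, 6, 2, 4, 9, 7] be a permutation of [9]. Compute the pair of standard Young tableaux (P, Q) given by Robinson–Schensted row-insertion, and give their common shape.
P = [1, 2, 4, 7] / [3, 5, 6, 9] / [8];  Q = [1, 3, 5, 8] / [2, 4, 7, 9] / [6];  common shape = (4, 4, 1)

Row-insert the values π_1, π_2, … into P one at a time, bumping the leftmost entry strictly greater than the inserted value down to the next row. The recording tableau Q records, in position (i, j), the step at which that cell was added to P.
  Insert 3 (step 1): P = [3];  Q = [1]
  Insert 1 (step 2): P = [1] / [3];  Q = [1] / [2]
  Insert 8 (step 3): P = [1, 8] / [3];  Q = [1, 3] / [2]
  Insert 5 (step 4): P = [1, 5] / [3, 8];  Q = [1, 3] / [2, 4]
  Insert 6 (step 5): P = [1, 5, 6] / [3, 8];  Q = [1, 3, 5] / [2, 4]
  Insert 2 (step 6): P = [1, 2, 6] / [3, 5] / [8];  Q = [1, 3, 5] / [2, 4] / [6]
  Insert 4 (step 7): P = [1, 2, 4] / [3, 5, 6] / [8];  Q = [1, 3, 5] / [2, 4, 7] / [6]
  Insert 9 (step 8): P = [1, 2, 4, 9] / [3, 5, 6] / [8];  Q = [1, 3, 5, 8] / [2, 4, 7] / [6]
  Insert 7 (step 9): P = [1, 2, 4, 7] / [3, 5, 6, 9] / [8];  Q = [1, 3, 5, 8] / [2, 4, 7, 9] / [6]
Final shape: (4, 4, 1).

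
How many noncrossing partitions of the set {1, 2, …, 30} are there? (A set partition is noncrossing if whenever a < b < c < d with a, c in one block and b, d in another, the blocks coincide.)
C_30 = 3814986502092304

These noncrossing partitions are counted by the Catalan number C_n = (1/(n + 1)) · C(2n, n). For n = 30: C_30 = (1/31) · C(60, 30) = 118264581564861424/31 = 3814986502092304.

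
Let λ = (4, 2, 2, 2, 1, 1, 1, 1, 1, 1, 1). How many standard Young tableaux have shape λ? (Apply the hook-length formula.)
# SYT of shape (4, 2, 2, 2, 1, 1, 1, 1, 1, 1, 1) = 70720

Hook-length formula: f^λ = n! / Π hook(c), product over all cells c of the Young diagram. For λ = (4, 2, 2, 2, 1, 1, 1, 1, 1, 1, 1), n = 17 boxes. Hook lengths by row (left-to-right, top-to-bottom): [14, 6, 2, 1]; [11, 3]; [10, 2]; [9, 1]; [7]; [6]; [5]; [4]; [3]; [2]; [1]. Product of hooks = 5029516800. So f^λ = 17! / 5029516800 = 355687428096000 / 5029516800 = 70720.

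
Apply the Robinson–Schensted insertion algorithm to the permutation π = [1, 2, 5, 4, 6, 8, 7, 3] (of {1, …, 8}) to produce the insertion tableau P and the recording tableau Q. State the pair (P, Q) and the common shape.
P = [1, 2, 3, 6, 7] / [4, 8] / [5];  Q = [1, 2, 3, 5, 6] / [4, 7] / [8];  common shape = (5, 2, 1)

Row-insert the values π_1, π_2, … into P one at a time, bumping the leftmost entry strictly greater than the inserted value down to the next row. The recording tableau Q records, in position (i, j), the step at which that cell was added to P.
  Insert 1 (step 1): P = [1];  Q = [1]
  Insert 2 (step 2): P = [1, 2];  Q = [1, 2]
  Insert 5 (step 3): P = [1, 2, 5];  Q = [1, 2, 3]
  Insert 4 (step 4): P = [1, 2, 4] / [5];  Q = [1, 2, 3] / [4]
  Insert 6 (step 5): P = [1, 2, 4, 6] / [5];  Q = [1, 2, 3, 5] / [4]
  Insert 8 (step 6): P = [1, 2, 4, 6, 8] / [5];  Q = [1, 2, 3, 5, 6] / [4]
  Insert 7 (step 7): P = [1, 2, 4, 6, 7] / [5, 8];  Q = [1, 2, 3, 5, 6] / [4, 7]
  Insert 3 (step 8): P = [1, 2, 3, 6, 7] / [4, 8] / [5];  Q = [1, 2, 3, 5, 6] / [4, 7] / [8]
Final shape: (5, 2, 1).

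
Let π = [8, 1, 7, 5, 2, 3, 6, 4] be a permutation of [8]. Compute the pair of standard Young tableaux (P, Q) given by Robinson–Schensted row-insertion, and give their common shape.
P = [1, 2, 3, 4] / [5, 6] / [7] / [8];  Q = [1, 3, 6, 7] / [2, 8] / [4] / [5];  common shape = (4, 2, 1, 1)

Row-insert the values π_1, π_2, … into P one at a time, bumping the leftmost entry strictly greater than the inserted value down to the next row. The recording tableau Q records, in position (i, j), the step at which that cell was added to P.
  Insert 8 (step 1): P = [8];  Q = [1]
  Insert 1 (step 2): P = [1] / [8];  Q = [1] / [2]
  Insert 7 (step 3): P = [1, 7] / [8];  Q = [1, 3] / [2]
  Insert 5 (step 4): P = [1, 5] / [7] / [8];  Q = [1, 3] / [2] / [4]
  Insert 2 (step 5): P = [1, 2] / [5] / [7] / [8];  Q = [1, 3] / [2] / [4] / [5]
  Insert 3 (step 6): P = [1, 2, 3] / [5] / [7] / [8];  Q = [1, 3, 6] / [2] / [4] / [5]
  Insert 6 (step 7): P = [1, 2, 3, 6] / [5] / [7] / [8];  Q = [1, 3, 6, 7] / [2] / [4] / [5]
  Insert 4 (step 8): P = [1, 2, 3, 4] / [5, 6] / [7] / [8];  Q = [1, 3, 6, 7] / [2, 8] / [4] / [5]
Final shape: (4, 2, 1, 1).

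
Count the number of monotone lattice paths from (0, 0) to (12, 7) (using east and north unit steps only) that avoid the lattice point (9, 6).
Number of paths = 30368

Total paths from (0, 0) to (12, 7): C(19, 12) = 50388. Paths through (9, 6): (paths (0, 0) → (9, 6)) × (paths (9, 6) → (12, 7)) = C(15, 9) · C(4, 3) = 5005 · 4 = 20020. Avoidance count = 50388 − 20020 = 30368.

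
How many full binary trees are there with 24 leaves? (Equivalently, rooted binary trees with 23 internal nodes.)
C_23 = 343059613650

These full binary trees are counted by the Catalan number C_n = (1/(n + 1)) · C(2n, n). For n = 23: C_23 = (1/24) · C(46, 23) = 8233430727600/24 = 343059613650.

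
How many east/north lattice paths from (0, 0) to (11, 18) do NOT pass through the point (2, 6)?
Number of paths = 26367250

Total paths from (0, 0) to (11, 18): C(29, 11) = 34597290. Paths through (2, 6): (paths (0, 0) → (2, 6)) × (paths (2, 6) → (11, 18)) = C(8, 2) · C(21, 9) = 28 · 293930 = 8230040. Avoidance count = 34597290 − 8230040 = 26367250.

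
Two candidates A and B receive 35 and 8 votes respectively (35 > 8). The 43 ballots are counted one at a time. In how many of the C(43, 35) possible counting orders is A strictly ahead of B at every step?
Strict-lead orderings = 91051857

Total orderings of the 43 votes with 35 for A: C(43, 35) = 145008513. By the Bertrand ballot formula (Cycle Lemma / reflection principle), the number of orderings in which A is strictly ahead of B throughout is (p − q)/(p + q) · C(p + q, p) = (35 − 8)/(35 + 8) · 145008513 = 91051857.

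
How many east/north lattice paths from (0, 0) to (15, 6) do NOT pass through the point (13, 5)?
Number of paths = 28560

Total paths from (0, 0) to (15, 6): C(21, 15) = 54264. Paths through (13, 5): (paths (0, 0) → (13, 5)) × (paths (13, 5) → (15, 6)) = C(18, 13) · C(3, 2) = 8568 · 3 = 25704. Avoidance count = 54264 − 25704 = 28560.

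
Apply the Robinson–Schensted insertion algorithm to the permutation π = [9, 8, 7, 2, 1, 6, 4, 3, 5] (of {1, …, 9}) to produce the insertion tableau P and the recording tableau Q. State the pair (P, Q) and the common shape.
P = [1, 3, 5] / [2, 4] / [6] / [7] / [8] / [9];  Q = [1, 6, 9] / [2, 7] / [3] / [4] / [5] / [8];  common shape = (3, 2, 1, 1, 1, 1)

Row-insert the values π_1, π_2, … into P one at a time, bumping the leftmost entry strictly greater than the inserted value down to the next row. The recording tableau Q records, in position (i, j), the step at which that cell was added to P.
  Insert 9 (step 1): P = [9];  Q = [1]
  Insert 8 (step 2): P = [8] / [9];  Q = [1] / [2]
  Insert 7 (step 3): P = [7] / [8] / [9];  Q = [1] / [2] / [3]
  Insert 2 (step 4): P = [2] / [7] / [8] / [9];  Q = [1] / [2] / [3] / [4]
  Insert 1 (step 5): P = [1] / [2] / [7] / [8] / [9];  Q = [1] / [2] / [3] / [4] / [5]
  Insert 6 (step 6): P = [1, 6] / [2] / [7] / [8] / [9];  Q = [1, 6] / [2] / [3] / [4] / [5]
  Insert 4 (step 7): P = [1, 4] / [2, 6] / [7] / [8] / [9];  Q = [1, 6] / [2, 7] / [3] / [4] / [5]
  Insert 3 (step 8): P = [1, 3] / [2, 4] / [6] / [7] / [8] / [9];  Q = [1, 6] / [2, 7] / [3] / [4] / [5] / [8]
  Insert 5 (step 9): P = [1, 3, 5] / [2, 4] / [6] / [7] / [8] / [9];  Q = [1, 6, 9] / [2, 7] / [3] / [4] / [5] / [8]
Final shape: (3, 2, 1, 1, 1, 1).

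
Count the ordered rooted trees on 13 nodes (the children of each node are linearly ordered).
C_12 = 208012

These ordered rooted trees are counted by the Catalan number C_n = (1/(n + 1)) · C(2n, n). For n = 12: C_12 = (1/13) · C(24, 12) = 2704156/13 = 208012.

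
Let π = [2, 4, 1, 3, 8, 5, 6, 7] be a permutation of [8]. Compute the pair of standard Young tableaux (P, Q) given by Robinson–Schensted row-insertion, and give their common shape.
P = [1, 3, 5, 6, 7] / [2, 4, 8];  Q = [1, 2, 5, 7, 8] / [3, 4, 6];  common shape = (5, 3)

Row-insert the values π_1, π_2, … into P one at a time, bumping the leftmost entry strictly greater than the inserted value down to the next row. The recording tableau Q records, in position (i, j), the step at which that cell was added to P.
  Insert 2 (step 1): P = [2];  Q = [1]
  Insert 4 (step 2): P = [2, 4];  Q = [1, 2]
  Insert 1 (step 3): P = [1, 4] / [2];  Q = [1, 2] / [3]
  Insert 3 (step 4): P = [1, 3] / [2, 4];  Q = [1, 2] / [3, 4]
  Insert 8 (step 5): P = [1, 3, 8] / [2, 4];  Q = [1, 2, 5] / [3, 4]
  Insert 5 (step 6): P = [1, 3, 5] / [2, 4, 8];  Q = [1, 2, 5] / [3, 4, 6]
  Insert 6 (step 7): P = [1, 3, 5, 6] / [2, 4, 8];  Q = [1, 2, 5, 7] / [3, 4, 6]
  Insert 7 (step 8): P = [1, 3, 5, 6, 7] / [2, 4, 8];  Q = [1, 2, 5, 7, 8] / [3, 4, 6]
Final shape: (5, 3).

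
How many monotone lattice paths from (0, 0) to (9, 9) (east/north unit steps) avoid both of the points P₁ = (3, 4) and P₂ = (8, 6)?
Number of paths = 23378

Inclusion–exclusion. Total paths: C(18, 9) = 48620. Through P₁: C(7, 3)·C(11, 6) = 16170. Through P₂: C(14, 8)·C(4, 1) = 12012. Since P₁ is strictly southwest of P₂, a monotone path through both must visit P₁ then P₂; paths through both = C(7, 3)·C(7, 5)·C(4, 1) = 2940. Avoid both = 48620 − 16170 − 12012 + 2940 = 23378.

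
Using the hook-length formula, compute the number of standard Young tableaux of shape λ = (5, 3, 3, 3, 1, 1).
# SYT of shape (5, 3, 3, 3, 1, 1) = 411840

Hook-length formula: f^λ = n! / Π hook(c), product over all cells c of the Young diagram. For λ = (5, 3, 3, 3, 1, 1), n = 16 boxes. Hook lengths by row (left-to-right, top-to-bottom): [10, 7, 6, 2, 1]; [7, 4, 3]; [6, 3, 2]; [5, 2, 1]; [2]; [1]. Product of hooks = 50803200. So f^λ = 16! / 50803200 = 20922789888000 / 50803200 = 411840.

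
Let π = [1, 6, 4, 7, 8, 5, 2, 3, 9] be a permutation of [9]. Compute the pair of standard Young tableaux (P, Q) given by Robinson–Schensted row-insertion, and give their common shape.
P = [1, 2, 3, 8, 9] / [4, 5] / [6, 7];  Q = [1, 2, 4, 5, 9] / [3, 6] / [7, 8];  common shape = (5, 2, 2)

Row-insert the values π_1, π_2, … into P one at a time, bumping the leftmost entry strictly greater than the inserted value down to the next row. The recording tableau Q records, in position (i, j), the step at which that cell was added to P.
  Insert 1 (step 1): P = [1];  Q = [1]
  Insert 6 (step 2): P = [1, 6];  Q = [1, 2]
  Insert 4 (step 3): P = [1, 4] / [6];  Q = [1, 2] / [3]
  Insert 7 (step 4): P = [1, 4, 7] / [6];  Q = [1, 2, 4] / [3]
  Insert 8 (step 5): P = [1, 4, 7, 8] / [6];  Q = [1, 2, 4, 5] / [3]
  Insert 5 (step 6): P = [1, 4, 5, 8] / [6, 7];  Q = [1, 2, 4, 5] / [3, 6]
  Insert 2 (step 7): P = [1, 2, 5, 8] / [4, 7] / [6];  Q = [1, 2, 4, 5] / [3, 6] / [7]
  Insert 3 (step 8): P = [1, 2, 3, 8] / [4, 5] / [6, 7];  Q = [1, 2, 4, 5] / [3, 6] / [7, 8]
  Insert 9 (step 9): P = [1, 2, 3, 8, 9] / [4, 5] / [6, 7];  Q = [1, 2, 4, 5, 9] / [3, 6] / [7, 8]
Final shape: (5, 2, 2).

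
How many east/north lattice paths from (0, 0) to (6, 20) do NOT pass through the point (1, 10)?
Number of paths = 197197

Total paths from (0, 0) to (6, 20): C(26, 6) = 230230. Paths through (1, 10): (paths (0, 0) → (1, 10)) × (paths (1, 10) → (6, 20)) = C(11, 1) · C(15, 5) = 11 · 3003 = 33033. Avoidance count = 230230 − 33033 = 197197.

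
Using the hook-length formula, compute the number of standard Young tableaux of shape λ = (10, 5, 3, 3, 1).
# SYT of shape (10, 5, 3, 3, 1) = 785674890

Hook-length formula: f^λ = n! / Π hook(c), product over all cells c of the Young diagram. For λ = (10, 5, 3, 3, 1), n = 22 boxes. Hook lengths by row (left-to-right, top-to-bottom): [14, 12, 11, 8, 7, 5, 4, 3, 2, 1]; [8, 6, 5, 2, 1]; [5, 3, 2]; [4, 2, 1]; [1]. Product of hooks = 1430618112000. So f^λ = 22! / 1430618112000 = 1124000727777607680000 / 1430618112000 = 785674890.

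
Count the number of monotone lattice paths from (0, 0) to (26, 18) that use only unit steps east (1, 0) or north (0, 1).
Number of paths = 1029530696964

A monotone lattice path from (0, 0) to (26, 18) consists of 26 east steps and 18 north steps in some order, so it is determined by which 26 of the 44 steps are east. The count is C(44, 26) = 1029530696964.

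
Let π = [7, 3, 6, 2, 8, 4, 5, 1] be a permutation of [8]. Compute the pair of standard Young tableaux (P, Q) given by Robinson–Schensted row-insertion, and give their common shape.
P = [1, 4, 5] / [2, 6, 8] / [3] / [7];  Q = [1, 3, 5] / [2, 6, 7] / [4] / [8];  common shape = (3, 3, 1, 1)

Row-insert the values π_1, π_2, … into P one at a time, bumping the leftmost entry strictly greater than the inserted value down to the next row. The recording tableau Q records, in position (i, j), the step at which that cell was added to P.
  Insert 7 (step 1): P = [7];  Q = [1]
  Insert 3 (step 2): P = [3] / [7];  Q = [1] / [2]
  Insert 6 (step 3): P = [3, 6] / [7];  Q = [1, 3] / [2]
  Insert 2 (step 4): P = [2, 6] / [3] / [7];  Q = [1, 3] / [2] / [4]
  Insert 8 (step 5): P = [2, 6, 8] / [3] / [7];  Q = [1, 3, 5] / [2] / [4]
  Insert 4 (step 6): P = [2, 4, 8] / [3, 6] / [7];  Q = [1, 3, 5] / [2, 6] / [4]
  Insert 5 (step 7): P = [2, 4, 5] / [3, 6, 8] / [7];  Q = [1, 3, 5] / [2, 6, 7] / [4]
  Insert 1 (step 8): P = [1, 4, 5] / [2, 6, 8] / [3] / [7];  Q = [1, 3, 5] / [2, 6, 7] / [4] / [8]
Final shape: (3, 3, 1, 1).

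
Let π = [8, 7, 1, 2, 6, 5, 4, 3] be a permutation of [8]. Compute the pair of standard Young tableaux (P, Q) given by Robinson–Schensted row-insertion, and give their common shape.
P = [1, 2, 3] / [4] / [5] / [6] / [7] / [8];  Q = [1, 4, 5] / [2] / [3] / [6] / [7] / [8];  common shape = (3, 1, 1, 1, 1, 1)

Row-insert the values π_1, π_2, … into P one at a time, bumping the leftmost entry strictly greater than the inserted value down to the next row. The recording tableau Q records, in position (i, j), the step at which that cell was added to P.
  Insert 8 (step 1): P = [8];  Q = [1]
  Insert 7 (step 2): P = [7] / [8];  Q = [1] / [2]
  Insert 1 (step 3): P = [1] / [7] / [8];  Q = [1] / [2] / [3]
  Insert 2 (step 4): P = [1, 2] / [7] / [8];  Q = [1, 4] / [2] / [3]
  Insert 6 (step 5): P = [1, 2, 6] / [7] / [8];  Q = [1, 4, 5] / [2] / [3]
  Insert 5 (step 6): P = [1, 2, 5] / [6] / [7] / [8];  Q = [1, 4, 5] / [2] / [3] / [6]
  Insert 4 (step 7): P = [1, 2, 4] / [5] / [6] / [7] / [8];  Q = [1, 4, 5] / [2] / [3] / [6] / [7]
  Insert 3 (step 8): P = [1, 2, 3] / [4] / [5] / [6] / [7] / [8];  Q = [1, 4, 5] / [2] / [3] / [6] / [7] / [8]
Final shape: (3, 1, 1, 1, 1, 1).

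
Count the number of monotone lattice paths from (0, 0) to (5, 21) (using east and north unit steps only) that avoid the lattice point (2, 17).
Number of paths = 59795

Total paths from (0, 0) to (5, 21): C(26, 5) = 65780. Paths through (2, 17): (paths (0, 0) → (2, 17)) × (paths (2, 17) → (5, 21)) = C(19, 2) · C(7, 3) = 171 · 35 = 5985. Avoidance count = 65780 − 5985 = 59795.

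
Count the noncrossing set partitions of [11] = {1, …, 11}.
C_11 = 58786

These noncrossing partitions are counted by the Catalan number C_n = (1/(n + 1)) · C(2n, n). For n = 11: C_11 = (1/12) · C(22, 11) = 705432/12 = 58786.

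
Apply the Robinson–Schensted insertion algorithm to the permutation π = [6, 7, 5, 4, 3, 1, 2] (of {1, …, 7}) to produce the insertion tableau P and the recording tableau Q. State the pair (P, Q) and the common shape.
P = [1, 2] / [3, 7] / [4] / [5] / [6];  Q = [1, 2] / [3, 7] / [4] / [5] / [6];  common shape = (2, 2, 1, 1, 1)

Row-insert the values π_1, π_2, … into P one at a time, bumping the leftmost entry strictly greater than the inserted value down to the next row. The recording tableau Q records, in position (i, j), the step at which that cell was added to P.
  Insert 6 (step 1): P = [6];  Q = [1]
  Insert 7 (step 2): P = [6, 7];  Q = [1, 2]
  Insert 5 (step 3): P = [5, 7] / [6];  Q = [1, 2] / [3]
  Insert 4 (step 4): P = [4, 7] / [5] / [6];  Q = [1, 2] / [3] / [4]
  Insert 3 (step 5): P = [3, 7] / [4] / [5] / [6];  Q = [1, 2] / [3] / [4] / [5]
  Insert 1 (step 6): P = [1, 7] / [3] / [4] / [5] / [6];  Q = [1, 2] / [3] / [4] / [5] / [6]
  Insert 2 (step 7): P = [1, 2] / [3, 7] / [4] / [5] / [6];  Q = [1, 2] / [3, 7] / [4] / [5] / [6]
Final shape: (2, 2, 1, 1, 1).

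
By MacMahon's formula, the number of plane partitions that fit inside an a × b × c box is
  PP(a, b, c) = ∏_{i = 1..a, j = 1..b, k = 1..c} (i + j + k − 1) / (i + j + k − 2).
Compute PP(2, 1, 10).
PP(2, 1, 10) = 66

Evaluate the triple product over i = 1..2, j = 1..1, k = 1..10. The factors are (2/1) · (3/2) · (4/3) · (5/4) · (6/5) · (7/6) · (8/7) · (9/8) · … (20 factors total). The numerators and denominators telescope so the product is an integer; carrying out the multiplication exactly gives PP(2, 1, 10) = 66.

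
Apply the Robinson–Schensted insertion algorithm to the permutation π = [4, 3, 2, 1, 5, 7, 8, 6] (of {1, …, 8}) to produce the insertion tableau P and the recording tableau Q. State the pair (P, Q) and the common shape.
P = [1, 5, 6, 8] / [2, 7] / [3] / [4];  Q = [1, 5, 6, 7] / [2, 8] / [3] / [4];  common shape = (4, 2, 1, 1)

Row-insert the values π_1, π_2, … into P one at a time, bumping the leftmost entry strictly greater than the inserted value down to the next row. The recording tableau Q records, in position (i, j), the step at which that cell was added to P.
  Insert 4 (step 1): P = [4];  Q = [1]
  Insert 3 (step 2): P = [3] / [4];  Q = [1] / [2]
  Insert 2 (step 3): P = [2] / [3] / [4];  Q = [1] / [2] / [3]
  Insert 1 (step 4): P = [1] / [2] / [3] / [4];  Q = [1] / [2] / [3] / [4]
  Insert 5 (step 5): P = [1, 5] / [2] / [3] / [4];  Q = [1, 5] / [2] / [3] / [4]
  Insert 7 (step 6): P = [1, 5, 7] / [2] / [3] / [4];  Q = [1, 5, 6] / [2] / [3] / [4]
  Insert 8 (step 7): P = [1, 5, 7, 8] / [2] / [3] / [4];  Q = [1, 5, 6, 7] / [2] / [3] / [4]
  Insert 6 (step 8): P = [1, 5, 6, 8] / [2, 7] / [3] / [4];  Q = [1, 5, 6, 7] / [2, 8] / [3] / [4]
Final shape: (4, 2, 1, 1).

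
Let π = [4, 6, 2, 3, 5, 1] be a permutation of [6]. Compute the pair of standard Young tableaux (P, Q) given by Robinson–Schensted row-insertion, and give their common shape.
P = [1, 3, 5] / [2, 6] / [4];  Q = [1, 2, 5] / [3, 4] / [6];  common shape = (3, 2, 1)

Row-insert the values π_1, π_2, … into P one at a time, bumping the leftmost entry strictly greater than the inserted value down to the next row. The recording tableau Q records, in position (i, j), the step at which that cell was added to P.
  Insert 4 (step 1): P = [4];  Q = [1]
  Insert 6 (step 2): P = [4, 6];  Q = [1, 2]
  Insert 2 (step 3): P = [2, 6] / [4];  Q = [1, 2] / [3]
  Insert 3 (step 4): P = [2, 3] / [4, 6];  Q = [1, 2] / [3, 4]
  Insert 5 (step 5): P = [2, 3, 5] / [4, 6];  Q = [1, 2, 5] / [3, 4]
  Insert 1 (step 6): P = [1, 3, 5] / [2, 6] / [4];  Q = [1, 2, 5] / [3, 4] / [6]
Final shape: (3, 2, 1).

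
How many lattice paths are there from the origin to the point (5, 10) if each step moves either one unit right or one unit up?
Number of paths = 3003

A monotone lattice path from (0, 0) to (5, 10) consists of 5 east steps and 10 north steps in some order, so it is determined by which 5 of the 15 steps are east. The count is C(15, 5) = 3003.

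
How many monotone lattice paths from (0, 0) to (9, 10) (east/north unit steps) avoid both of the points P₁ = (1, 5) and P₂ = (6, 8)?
Number of paths = 57986

Inclusion–exclusion. Total paths: C(19, 9) = 92378. Through P₁: C(6, 1)·C(13, 8) = 7722. Through P₂: C(14, 6)·C(5, 3) = 30030. Since P₁ is strictly southwest of P₂, a monotone path through both must visit P₁ then P₂; paths through both = C(6, 1)·C(8, 5)·C(5, 3) = 3360. Avoid both = 92378 − 7722 − 30030 + 3360 = 57986.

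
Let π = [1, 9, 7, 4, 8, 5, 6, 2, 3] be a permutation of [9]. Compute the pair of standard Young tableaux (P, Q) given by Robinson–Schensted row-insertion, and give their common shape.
P = [1, 2, 3, 6] / [4, 5] / [7, 8] / [9];  Q = [1, 2, 5, 7] / [3, 6] / [4, 9] / [8];  common shape = (4, 2, 2, 1)

Row-insert the values π_1, π_2, … into P one at a time, bumping the leftmost entry strictly greater than the inserted value down to the next row. The recording tableau Q records, in position (i, j), the step at which that cell was added to P.
  Insert 1 (step 1): P = [1];  Q = [1]
  Insert 9 (step 2): P = [1, 9];  Q = [1, 2]
  Insert 7 (step 3): P = [1, 7] / [9];  Q = [1, 2] / [3]
  Insert 4 (step 4): P = [1, 4] / [7] / [9];  Q = [1, 2] / [3] / [4]
  Insert 8 (step 5): P = [1, 4, 8] / [7] / [9];  Q = [1, 2, 5] / [3] / [4]
  Insert 5 (step 6): P = [1, 4, 5] / [7, 8] / [9];  Q = [1, 2, 5] / [3, 6] / [4]
  Insert 6 (step 7): P = [1, 4, 5, 6] / [7, 8] / [9];  Q = [1, 2, 5, 7] / [3, 6] / [4]
  Insert 2 (step 8): P = [1, 2, 5, 6] / [4, 8] / [7] / [9];  Q = [1, 2, 5, 7] / [3, 6] / [4] / [8]
  Insert 3 (step 9): P = [1, 2, 3, 6] / [4, 5] / [7, 8] / [9];  Q = [1, 2, 5, 7] / [3, 6] / [4, 9] / [8]
Final shape: (4, 2, 2, 1).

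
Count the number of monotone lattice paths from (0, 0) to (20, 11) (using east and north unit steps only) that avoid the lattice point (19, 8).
Number of paths = 75792015

Total paths from (0, 0) to (20, 11): C(31, 20) = 84672315. Paths through (19, 8): (paths (0, 0) → (19, 8)) × (paths (19, 8) → (20, 11)) = C(27, 19) · C(4, 1) = 2220075 · 4 = 8880300. Avoidance count = 84672315 − 8880300 = 75792015.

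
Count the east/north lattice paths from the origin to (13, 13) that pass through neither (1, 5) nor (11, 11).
Number of paths = 5700476

Inclusion–exclusion. Total paths: C(26, 13) = 10400600. Through P₁: C(6, 1)·C(20, 12) = 755820. Through P₂: C(22, 11)·C(4, 2) = 4232592. Since P₁ is strictly southwest of P₂, a monotone path through both must visit P₁ then P₂; paths through both = C(6, 1)·C(16, 10)·C(4, 2) = 288288. Avoid both = 10400600 − 755820 − 4232592 + 288288 = 5700476.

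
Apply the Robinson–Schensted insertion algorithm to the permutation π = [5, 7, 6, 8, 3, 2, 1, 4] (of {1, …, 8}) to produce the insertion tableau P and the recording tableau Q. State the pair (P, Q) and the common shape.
P = [1, 4, 8] / [2, 6] / [3] / [5] / [7];  Q = [1, 2, 4] / [3, 8] / [5] / [6] / [7];  common shape = (3, 2, 1, 1, 1)

Row-insert the values π_1, π_2, … into P one at a time, bumping the leftmost entry strictly greater than the inserted value down to the next row. The recording tableau Q records, in position (i, j), the step at which that cell was added to P.
  Insert 5 (step 1): P = [5];  Q = [1]
  Insert 7 (step 2): P = [5, 7];  Q = [1, 2]
  Insert 6 (step 3): P = [5, 6] / [7];  Q = [1, 2] / [3]
  Insert 8 (step 4): P = [5, 6, 8] / [7];  Q = [1, 2, 4] / [3]
  Insert 3 (step 5): P = [3, 6, 8] / [5] / [7];  Q = [1, 2, 4] / [3] / [5]
  Insert 2 (step 6): P = [2, 6, 8] / [3] / [5] / [7];  Q = [1, 2, 4] / [3] / [5] / [6]
  Insert 1 (step 7): P = [1, 6, 8] / [2] / [3] / [5] / [7];  Q = [1, 2, 4] / [3] / [5] / [6] / [7]
  Insert 4 (step 8): P = [1, 4, 8] / [2, 6] / [3] / [5] / [7];  Q = [1, 2, 4] / [3, 8] / [5] / [6] / [7]
Final shape: (3, 2, 1, 1, 1).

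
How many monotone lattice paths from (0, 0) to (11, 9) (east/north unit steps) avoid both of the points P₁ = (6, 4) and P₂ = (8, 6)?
Number of paths = 80180

Inclusion–exclusion. Total paths: C(20, 11) = 167960. Through P₁: C(10, 6)·C(10, 5) = 52920. Through P₂: C(14, 8)·C(6, 3) = 60060. Since P₁ is strictly southwest of P₂, a monotone path through both must visit P₁ then P₂; paths through both = C(10, 6)·C(4, 2)·C(6, 3) = 25200. Avoid both = 167960 − 52920 − 60060 + 25200 = 80180.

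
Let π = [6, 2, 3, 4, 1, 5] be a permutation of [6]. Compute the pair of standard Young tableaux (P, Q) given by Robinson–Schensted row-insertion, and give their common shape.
P = [1, 3, 4, 5] / [2] / [6];  Q = [1, 3, 4, 6] / [2] / [5];  common shape = (4, 1, 1)

Row-insert the values π_1, π_2, … into P one at a time, bumping the leftmost entry strictly greater than the inserted value down to the next row. The recording tableau Q records, in position (i, j), the step at which that cell was added to P.
  Insert 6 (step 1): P = [6];  Q = [1]
  Insert 2 (step 2): P = [2] / [6];  Q = [1] / [2]
  Insert 3 (step 3): P = [2, 3] / [6];  Q = [1, 3] / [2]
  Insert 4 (step 4): P = [2, 3, 4] / [6];  Q = [1, 3, 4] / [2]
  Insert 1 (step 5): P = [1, 3, 4] / [2] / [6];  Q = [1, 3, 4] / [2] / [5]
  Insert 5 (step 6): P = [1, 3, 4, 5] / [2] / [6];  Q = [1, 3, 4, 6] / [2] / [5]
Final shape: (4, 1, 1).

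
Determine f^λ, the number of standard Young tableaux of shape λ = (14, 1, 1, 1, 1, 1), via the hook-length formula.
# SYT of shape (14, 1, 1, 1, 1, 1) = 8568

Hook-length formula: f^λ = n! / Π hook(c), product over all cells c of the Young diagram. For λ = (14, 1, 1, 1, 1, 1), n = 19 boxes. Hook lengths by row (left-to-right, top-to-bottom): [19, 13, 12, 11, 10, 9, 8, 7, 6, 5, 4, 3, 2, 1]; [5]; [4]; [3]; [2]; [1]. Product of hooks = 14197607424000. So f^λ = 19! / 14197607424000 = 121645100408832000 / 14197607424000 = 8568.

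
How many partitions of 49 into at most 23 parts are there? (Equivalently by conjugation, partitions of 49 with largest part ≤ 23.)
p(49, parts ≤ 23) = 164230

Use the recurrence p(n, m) = p(n, m−1) + p(n−m, m): either the largest part is < m (count p(n, m−1)) or the largest part is exactly m (remove one copy of m, count p(n−m, m)). With p(0, ·) = 1 this gives p(49, parts ≤ 23) = 164230. (By conjugating Young diagrams, this also counts partitions of 49 into at most 23 parts.)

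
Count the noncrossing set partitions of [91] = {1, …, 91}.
C_91 = 3935312233584004685417853572763349509774031680023800

These noncrossing partitions are counted by the Catalan number C_n = (1/(n + 1)) · C(2n, n). For n = 91: C_91 = (1/92) · C(182, 91) = 362048725489728431058442528694228154899210914562189600/92 = 3935312233584004685417853572763349509774031680023800.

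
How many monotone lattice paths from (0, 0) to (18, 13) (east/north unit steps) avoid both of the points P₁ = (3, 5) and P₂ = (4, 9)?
Number of paths = 177464391

Inclusion–exclusion. Total paths: C(31, 18) = 206253075. Through P₁: C(8, 3)·C(23, 15) = 27457584. Through P₂: C(13, 4)·C(18, 14) = 2187900. Since P₁ is strictly southwest of P₂, a monotone path through both must visit P₁ then P₂; paths through both = C(8, 3)·C(5, 1)·C(18, 14) = 856800. Avoid both = 206253075 − 27457584 − 2187900 + 856800 = 177464391.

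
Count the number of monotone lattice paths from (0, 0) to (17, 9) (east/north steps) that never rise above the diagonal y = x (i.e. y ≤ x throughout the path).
Number of paths = 1562275

By the reflection principle (André's argument), the number of monotone paths to (17, 9) with n ≤ m that never go above y = x is C(26, 17) − C(26, 18) = 3124550 − 1562275 = 1562275.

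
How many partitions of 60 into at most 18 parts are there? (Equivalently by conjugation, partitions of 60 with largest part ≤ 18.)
p(60, parts ≤ 18) = 714802

Use the recurrence p(n, m) = p(n, m−1) + p(n−m, m): either the largest part is < m (count p(n, m−1)) or the largest part is exactly m (remove one copy of m, count p(n−m, m)). With p(0, ·) = 1 this gives p(60, parts ≤ 18) = 714802. (By conjugating Young diagrams, this also counts partitions of 60 into at most 18 parts.)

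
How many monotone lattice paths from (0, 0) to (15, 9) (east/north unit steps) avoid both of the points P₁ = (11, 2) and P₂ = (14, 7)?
Number of paths = 946028

Inclusion–exclusion. Total paths: C(24, 15) = 1307504. Through P₁: C(13, 11)·C(11, 4) = 25740. Through P₂: C(21, 14)·C(3, 1) = 348840. Since P₁ is strictly southwest of P₂, a monotone path through both must visit P₁ then P₂; paths through both = C(13, 11)·C(8, 3)·C(3, 1) = 13104. Avoid both = 1307504 − 25740 − 348840 + 13104 = 946028.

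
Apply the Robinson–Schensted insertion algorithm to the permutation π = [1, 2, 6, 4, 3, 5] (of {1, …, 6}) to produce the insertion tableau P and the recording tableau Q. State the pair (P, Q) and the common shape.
P = [1, 2, 3, 5] / [4] / [6];  Q = [1, 2, 3, 6] / [4] / [5];  common shape = (4, 1, 1)

Row-insert the values π_1, π_2, … into P one at a time, bumping the leftmost entry strictly greater than the inserted value down to the next row. The recording tableau Q records, in position (i, j), the step at which that cell was added to P.
  Insert 1 (step 1): P = [1];  Q = [1]
  Insert 2 (step 2): P = [1, 2];  Q = [1, 2]
  Insert 6 (step 3): P = [1, 2, 6];  Q = [1, 2, 3]
  Insert 4 (step 4): P = [1, 2, 4] / [6];  Q = [1, 2, 3] / [4]
  Insert 3 (step 5): P = [1, 2, 3] / [4] / [6];  Q = [1, 2, 3] / [4] / [5]
  Insert 5 (step 6): P = [1, 2, 3, 5] / [4] / [6];  Q = [1, 2, 3, 6] / [4] / [5]
Final shape: (4, 1, 1).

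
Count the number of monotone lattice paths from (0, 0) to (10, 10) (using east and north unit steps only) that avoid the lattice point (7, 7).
Number of paths = 116116

Total paths from (0, 0) to (10, 10): C(20, 10) = 184756. Paths through (7, 7): (paths (0, 0) → (7, 7)) × (paths (7, 7) → (10, 10)) = C(14, 7) · C(6, 3) = 3432 · 20 = 68640. Avoidance count = 184756 − 68640 = 116116.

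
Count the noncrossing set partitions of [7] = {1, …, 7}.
C_7 = 429

These noncrossing partitions are counted by the Catalan number C_n = (1/(n + 1)) · C(2n, n). For n = 7: C_7 = (1/8) · C(14, 7) = 3432/8 = 429.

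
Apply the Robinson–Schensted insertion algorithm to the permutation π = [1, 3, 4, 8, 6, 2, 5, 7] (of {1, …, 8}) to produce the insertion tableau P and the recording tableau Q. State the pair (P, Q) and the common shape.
P = [1, 2, 4, 5, 7] / [3, 6] / [8];  Q = [1, 2, 3, 4, 8] / [5, 7] / [6];  common shape = (5, 2, 1)

Row-insert the values π_1, π_2, … into P one at a time, bumping the leftmost entry strictly greater than the inserted value down to the next row. The recording tableau Q records, in position (i, j), the step at which that cell was added to P.
  Insert 1 (step 1): P = [1];  Q = [1]
  Insert 3 (step 2): P = [1, 3];  Q = [1, 2]
  Insert 4 (step 3): P = [1, 3, 4];  Q = [1, 2, 3]
  Insert 8 (step 4): P = [1, 3, 4, 8];  Q = [1, 2, 3, 4]
  Insert 6 (step 5): P = [1, 3, 4, 6] / [8];  Q = [1, 2, 3, 4] / [5]
  Insert 2 (step 6): P = [1, 2, 4, 6] / [3] / [8];  Q = [1, 2, 3, 4] / [5] / [6]
  Insert 5 (step 7): P = [1, 2, 4, 5] / [3, 6] / [8];  Q = [1, 2, 3, 4] / [5, 7] / [6]
  Insert 7 (step 8): P = [1, 2, 4, 5, 7] / [3, 6] / [8];  Q = [1, 2, 3, 4, 8] / [5, 7] / [6]
Final shape: (5, 2, 1).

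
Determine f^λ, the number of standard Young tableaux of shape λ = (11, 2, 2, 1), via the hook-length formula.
# SYT of shape (11, 2, 2, 1) = 14300

Hook-length formula: f^λ = n! / Π hook(c), product over all cells c of the Young diagram. For λ = (11, 2, 2, 1), n = 16 boxes. Hook lengths by row (left-to-right, top-to-bottom): [14, 12, 9, 8, 7, 6, 5, 4, 3, 2, 1]; [4, 2]; [3, 1]; [1]. Product of hooks = 1463132160. So f^λ = 16! / 1463132160 = 20922789888000 / 1463132160 = 14300.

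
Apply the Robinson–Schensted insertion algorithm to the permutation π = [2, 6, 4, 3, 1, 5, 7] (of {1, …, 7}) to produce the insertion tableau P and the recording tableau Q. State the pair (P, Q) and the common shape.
P = [1, 3, 5, 7] / [2] / [4] / [6];  Q = [1, 2, 6, 7] / [3] / [4] / [5];  common shape = (4, 1, 1, 1)

Row-insert the values π_1, π_2, … into P one at a time, bumping the leftmost entry strictly greater than the inserted value down to the next row. The recording tableau Q records, in position (i, j), the step at which that cell was added to P.
  Insert 2 (step 1): P = [2];  Q = [1]
  Insert 6 (step 2): P = [2, 6];  Q = [1, 2]
  Insert 4 (step 3): P = [2, 4] / [6];  Q = [1, 2] / [3]
  Insert 3 (step 4): P = [2, 3] / [4] / [6];  Q = [1, 2] / [3] / [4]
  Insert 1 (step 5): P = [1, 3] / [2] / [4] / [6];  Q = [1, 2] / [3] / [4] / [5]
  Insert 5 (step 6): P = [1, 3, 5] / [2] / [4] / [6];  Q = [1, 2, 6] / [3] / [4] / [5]
  Insert 7 (step 7): P = [1, 3, 5, 7] / [2] / [4] / [6];  Q = [1, 2, 6, 7] / [3] / [4] / [5]
Final shape: (4, 1, 1, 1).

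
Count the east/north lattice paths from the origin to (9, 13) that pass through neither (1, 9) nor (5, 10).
Number of paths = 389115

Inclusion–exclusion. Total paths: C(22, 9) = 497420. Through P₁: C(10, 1)·C(12, 8) = 4950. Through P₂: C(15, 5)·C(7, 4) = 105105. Since P₁ is strictly southwest of P₂, a monotone path through both must visit P₁ then P₂; paths through both = C(10, 1)·C(5, 4)·C(7, 4) = 1750. Avoid both = 497420 − 4950 − 105105 + 1750 = 389115.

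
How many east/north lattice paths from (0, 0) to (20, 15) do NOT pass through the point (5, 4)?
Number of paths = 2274447000

Total paths from (0, 0) to (20, 15): C(35, 20) = 3247943160. Paths through (5, 4): (paths (0, 0) → (5, 4)) × (paths (5, 4) → (20, 15)) = C(9, 5) · C(26, 15) = 126 · 7726160 = 973496160. Avoidance count = 3247943160 − 973496160 = 2274447000.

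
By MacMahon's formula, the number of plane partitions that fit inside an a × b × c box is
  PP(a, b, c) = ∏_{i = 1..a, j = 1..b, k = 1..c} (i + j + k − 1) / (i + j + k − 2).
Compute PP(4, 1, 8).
PP(4, 1, 8) = 495

Evaluate the triple product over i = 1..4, j = 1..1, k = 1..8. The factors are (2/1) · (3/2) · (4/3) · (5/4) · (6/5) · (7/6) · (8/7) · (9/8) · … (32 factors total). The numerators and denominators telescope so the product is an integer; carrying out the multiplication exactly gives PP(4, 1, 8) = 495.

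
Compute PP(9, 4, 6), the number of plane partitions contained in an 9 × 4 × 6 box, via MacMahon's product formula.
PP(9, 4, 6) = 559299781040

Evaluate the triple product over i = 1..9, j = 1..4, k = 1..6. The factors are (2/1) · (3/2) · (4/3) · (5/4) · (6/5) · (7/6) · (3/2) · (4/3) · … (216 factors total). The numerators and denominators telescope so the product is an integer; carrying out the multiplication exactly gives PP(9, 4, 6) = 559299781040.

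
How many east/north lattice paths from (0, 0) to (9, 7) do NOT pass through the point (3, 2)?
Number of paths = 6820

Total paths from (0, 0) to (9, 7): C(16, 9) = 11440. Paths through (3, 2): (paths (0, 0) → (3, 2)) × (paths (3, 2) → (9, 7)) = C(5, 3) · C(11, 6) = 10 · 462 = 4620. Avoidance count = 11440 − 4620 = 6820.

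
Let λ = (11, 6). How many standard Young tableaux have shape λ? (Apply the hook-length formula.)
# SYT of shape (11, 6) = 6188

Hook-length formula: f^λ = n! / Π hook(c), product over all cells c of the Young diagram. For λ = (11, 6), n = 17 boxes. Hook lengths by row (left-to-right, top-to-bottom): [12, 11, 10, 9, 8, 7, 5, 4, 3, 2, 1]; [6, 5, 4, 3, 2, 1]. Product of hooks = 57480192000. So f^λ = 17! / 57480192000 = 355687428096000 / 57480192000 = 6188.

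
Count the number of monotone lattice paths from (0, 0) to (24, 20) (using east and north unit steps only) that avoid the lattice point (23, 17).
Number of paths = 1406109834870

Total paths from (0, 0) to (24, 20): C(44, 24) = 1761039350070. Paths through (23, 17): (paths (0, 0) → (23, 17)) × (paths (23, 17) → (24, 20)) = C(40, 23) · C(4, 1) = 88732378800 · 4 = 354929515200. Avoidance count = 1761039350070 − 354929515200 = 1406109834870.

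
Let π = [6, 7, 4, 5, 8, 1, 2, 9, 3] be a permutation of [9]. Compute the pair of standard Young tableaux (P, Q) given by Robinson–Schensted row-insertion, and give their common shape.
P = [1, 2, 3, 9] / [4, 5, 8] / [6, 7];  Q = [1, 2, 5, 8] / [3, 4, 9] / [6, 7];  common shape = (4, 3, 2)

Row-insert the values π_1, π_2, … into P one at a time, bumping the leftmost entry strictly greater than the inserted value down to the next row. The recording tableau Q records, in position (i, j), the step at which that cell was added to P.
  Insert 6 (step 1): P = [6];  Q = [1]
  Insert 7 (step 2): P = [6, 7];  Q = [1, 2]
  Insert 4 (step 3): P = [4, 7] / [6];  Q = [1, 2] / [3]
  Insert 5 (step 4): P = [4, 5] / [6, 7];  Q = [1, 2] / [3, 4]
  Insert 8 (step 5): P = [4, 5, 8] / [6, 7];  Q = [1, 2, 5] / [3, 4]
  Insert 1 (step 6): P = [1, 5, 8] / [4, 7] / [6];  Q = [1, 2, 5] / [3, 4] / [6]
  Insert 2 (step 7): P = [1, 2, 8] / [4, 5] / [6, 7];  Q = [1, 2, 5] / [3, 4] / [6, 7]
  Insert 9 (step 8): P = [1, 2, 8, 9] / [4, 5] / [6, 7];  Q = [1, 2, 5, 8] / [3, 4] / [6, 7]
  Insert 3 (step 9): P = [1, 2, 3, 9] / [4, 5, 8] / [6, 7];  Q = [1, 2, 5, 8] / [3, 4, 9] / [6, 7]
Final shape: (4, 3, 2).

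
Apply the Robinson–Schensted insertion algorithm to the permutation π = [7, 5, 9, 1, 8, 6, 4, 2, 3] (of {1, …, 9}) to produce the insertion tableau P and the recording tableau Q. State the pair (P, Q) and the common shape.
P = [1, 2, 3] / [4, 6] / [5, 8] / [7] / [9];  Q = [1, 3, 9] / [2, 5] / [4, 6] / [7] / [8];  common shape = (3, 2, 2, 1, 1)

Row-insert the values π_1, π_2, … into P one at a time, bumping the leftmost entry strictly greater than the inserted value down to the next row. The recording tableau Q records, in position (i, j), the step at which that cell was added to P.
  Insert 7 (step 1): P = [7];  Q = [1]
  Insert 5 (step 2): P = [5] / [7];  Q = [1] / [2]
  Insert 9 (step 3): P = [5, 9] / [7];  Q = [1, 3] / [2]
  Insert 1 (step 4): P = [1, 9] / [5] / [7];  Q = [1, 3] / [2] / [4]
  Insert 8 (step 5): P = [1, 8] / [5, 9] / [7];  Q = [1, 3] / [2, 5] / [4]
  Insert 6 (step 6): P = [1, 6] / [5, 8] / [7, 9];  Q = [1, 3] / [2, 5] / [4, 6]
  Insert 4 (step 7): P = [1, 4] / [5, 6] / [7, 8] / [9];  Q = [1, 3] / [2, 5] / [4, 6] / [7]
  Insert 2 (step 8): P = [1, 2] / [4, 6] / [5, 8] / [7] / [9];  Q = [1, 3] / [2, 5] / [4, 6] / [7] / [8]
  Insert 3 (step 9): P = [1, 2, 3] / [4, 6] / [5, 8] / [7] / [9];  Q = [1, 3, 9] / [2, 5] / [4, 6] / [7] / [8]
Final shape: (3, 2, 2, 1, 1).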